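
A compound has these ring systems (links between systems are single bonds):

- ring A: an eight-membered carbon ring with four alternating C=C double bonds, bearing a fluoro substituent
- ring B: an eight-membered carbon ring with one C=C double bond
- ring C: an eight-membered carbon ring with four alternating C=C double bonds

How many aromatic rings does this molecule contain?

Ring A has only sp² ring atoms; a planar conformation would have a fully conjugated π system of 8 electrons. But 8 = 4(2), which is 4n not 4n+2, so ring A is not aromatic (cyclooctatetraene) — cyclooctatetraene distorts into a non-planar tub to avoid antiaromaticity.
Ring B has six sp³ carbons, so it is not fully conjugated — not aromatic (cyclooctene).
Ring C has only sp² ring atoms; a planar conformation would have a fully conjugated π system of 8 electrons. But 8 = 4(2), which is 4n not 4n+2, so ring C is not aromatic (cyclooctatetraene) — cyclooctatetraene distorts into a non-planar tub to avoid antiaromaticity.
No ring is aromatic. Total: 0.

0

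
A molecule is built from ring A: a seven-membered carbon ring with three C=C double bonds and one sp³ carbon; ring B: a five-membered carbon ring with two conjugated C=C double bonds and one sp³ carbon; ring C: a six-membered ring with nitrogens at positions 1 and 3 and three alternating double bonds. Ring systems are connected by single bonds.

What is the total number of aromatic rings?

Ring A has one sp³ carbon, so it is not fully conjugated — not aromatic (cycloheptatriene).
Ring B has one sp³ carbon, so it is not fully conjugated — not aromatic (cyclopentadiene).
Ring C has a continuous p-orbital overlap around the ring; 3 ring double bonds give 6 π electrons. 6 = 4(1)+2, so ring C is aromatic (pyrimidine).
Aromatic: C. Total: 1.

1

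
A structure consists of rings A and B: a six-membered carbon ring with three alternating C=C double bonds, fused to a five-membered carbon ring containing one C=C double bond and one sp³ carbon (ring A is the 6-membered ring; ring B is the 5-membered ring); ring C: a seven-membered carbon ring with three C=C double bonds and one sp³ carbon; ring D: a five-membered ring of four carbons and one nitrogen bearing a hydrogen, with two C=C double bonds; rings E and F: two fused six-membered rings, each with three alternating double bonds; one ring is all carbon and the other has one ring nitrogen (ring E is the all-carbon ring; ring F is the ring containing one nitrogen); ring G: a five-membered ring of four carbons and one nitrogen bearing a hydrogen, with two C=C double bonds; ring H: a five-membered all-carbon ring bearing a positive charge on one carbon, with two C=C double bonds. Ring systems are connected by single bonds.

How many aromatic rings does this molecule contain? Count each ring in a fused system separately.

Ring A is planar and fully conjugated; 3 ring double bonds give 6 π electrons. That satisfies 4n+2 with n=1, so ring A is aromatic (benzene ring).
Ring B has one sp³ carbon, so it is not fully conjugated — not aromatic (cyclopentene ring).
Ring C has one sp³ carbon, so it is not fully conjugated — not aromatic (cycloheptatriene).
Ring D is planar and fully conjugated; 2 ring double bonds (4 π electrons) plus a heteroatom lone pair (2) give 6 π electrons. That satisfies 4n+2 with n=1, so ring D is aromatic (pyrrole).
Rings E and F form a fused bicyclic system (with one nitrogen) with 10 sp² atoms and 10 π electrons from ring double bonds. 10 = 4(2)+2, so the system is aromatic and both rings count as aromatic (quinoline).
Ring G is planar and fully conjugated; 2 ring double bonds (4 π electrons) plus a heteroatom lone pair (2) give 6 π electrons. Since 6 = 4n+2 (n=1), ring G is aromatic (pyrrole).
Ring H has only sp² ring atoms; a planar conformation would have a fully conjugated π system of 4 electrons. But 4 = 4(1), which is 4n not 4n+2, so ring H is not aromatic (cyclopentadienyl cation).
Aromatic: A, D, E, F, G. Total: 5.

5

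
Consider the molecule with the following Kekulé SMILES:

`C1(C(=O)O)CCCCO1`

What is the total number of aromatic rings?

0

The SMILES encodes a six-membered saturated ring of five carbons and one oxygen.
The 6-membered ring with one oxygen has only sp³ atoms, so it is not fully conjugated — not aromatic (tetrahydropyran).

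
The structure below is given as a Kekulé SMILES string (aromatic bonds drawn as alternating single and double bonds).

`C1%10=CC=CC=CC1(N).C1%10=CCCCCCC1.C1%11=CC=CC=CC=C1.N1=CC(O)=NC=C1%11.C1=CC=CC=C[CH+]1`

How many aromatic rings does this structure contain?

2

The SMILES encodes a seven-membered carbon ring with three C=C double bonds and one sp³ carbon; an eight-membered carbon ring with one C=C double bond; an eight-membered carbon ring with four alternating C=C double bonds; a six-membered ring with nitrogens at positions 1 and 4 and three alternating double bonds; a seven-membered all-carbon ring bearing a positive charge on one carbon, with three C=C double bonds.
The 7-membered ring has one sp³ carbon, so it is not fully conjugated — not aromatic (cycloheptatriene).
The 8-membered ring has six sp³ carbons, so it is not fully conjugated — not aromatic (cyclooctene).
The second 8-membered ring has only sp² ring atoms; a planar conformation would have a fully conjugated π system of 8 electrons. But 8 = 4(2), which is 4n not 4n+2, so it is not aromatic (cyclooctatetraene) — cyclooctatetraene distorts into a non-planar tub to avoid antiaromaticity.
The 6-membered ring with two nitrogens (1,4) is planar and fully conjugated; 3 ring double bonds give 6 π electrons. That satisfies 4n+2 with n=1, so it is aromatic (pyrazine).
The second 7-membered ring is planar and fully conjugated; 3 ring double bonds (6 π electrons) plus the carbocation's empty p orbital (0, but keeps the ring conjugated) give 6 π electrons. 6 = 4(1)+2, so it is aromatic (tropylium cation).
2 of the 5 rings are aromatic. Total: 2.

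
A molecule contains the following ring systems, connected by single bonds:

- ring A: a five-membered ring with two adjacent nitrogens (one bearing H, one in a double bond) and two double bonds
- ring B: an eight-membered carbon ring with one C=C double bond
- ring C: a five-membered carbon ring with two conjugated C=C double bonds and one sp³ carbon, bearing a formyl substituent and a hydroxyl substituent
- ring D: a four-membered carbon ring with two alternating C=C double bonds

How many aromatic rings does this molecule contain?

Ring A has a continuous p-orbital overlap around the ring; 2 ring double bonds (4 π electrons) plus a heteroatom lone pair (2) give 6 π electrons. 6 = 4(1)+2, so ring A is aromatic (pyrazole).
Ring B has six sp³ carbons, so it is not fully conjugated — not aromatic (cyclooctene).
Ring C has one sp³ carbon, so it is not fully conjugated — not aromatic (cyclopentadiene).
Ring D has only sp² ring atoms; a planar conformation would have a fully conjugated π system of 4 electrons. But 4 = 4(1), which is 4n not 4n+2, so ring D is not aromatic (cyclobutadiene) — cyclobutadiene is antiaromatic and distorts to a rectangle.
Aromatic: A. Total: 1.

1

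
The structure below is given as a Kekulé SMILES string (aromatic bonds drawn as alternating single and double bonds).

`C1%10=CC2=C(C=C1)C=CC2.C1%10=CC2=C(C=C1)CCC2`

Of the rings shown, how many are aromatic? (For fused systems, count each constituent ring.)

2

The SMILES encodes a six-membered carbon ring with three alternating C=C double bonds, fused to a five-membered carbon ring containing one C=C double bond and one sp³ carbon; a six-membered carbon ring with three alternating C=C double bonds, fused to a saturated five-membered carbon ring.
The 6-membered ring is planar and fully conjugated; 3 ring double bonds give 6 π electrons. 6 = 4(1)+2, so it is aromatic (benzene ring).
The 5-membered ring has one sp³ carbon, so it is not fully conjugated — not aromatic (cyclopentene ring).
The second 6-membered ring is fully conjugated (every ring atom contributes a p orbital); 3 ring double bonds give 6 π electrons. Since 6 = 4n+2 (n=1), it is aromatic (benzene ring).
The second 5-membered ring has three sp³ carbons, so it is not fully conjugated — not aromatic (cyclopentane ring).
2 of the 4 rings are aromatic. Total: 2.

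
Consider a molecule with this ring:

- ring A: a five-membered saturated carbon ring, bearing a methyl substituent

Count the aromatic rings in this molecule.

0

Ring A has only sp³ atoms, so it is not fully conjugated — not aromatic (cyclopentane).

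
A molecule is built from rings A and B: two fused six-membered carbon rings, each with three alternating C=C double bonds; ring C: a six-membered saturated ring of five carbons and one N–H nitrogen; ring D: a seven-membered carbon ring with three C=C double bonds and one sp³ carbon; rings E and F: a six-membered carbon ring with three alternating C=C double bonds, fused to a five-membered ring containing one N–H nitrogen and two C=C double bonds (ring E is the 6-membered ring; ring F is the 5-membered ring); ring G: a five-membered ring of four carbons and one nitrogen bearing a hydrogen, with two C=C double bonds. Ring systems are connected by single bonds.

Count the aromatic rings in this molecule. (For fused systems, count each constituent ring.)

5

Rings A and B form a fused bicyclic system with 10 sp² atoms and 10 π electrons from ring double bonds. 10 = 4(2)+2, so the system is aromatic and both rings count as aromatic (naphthalene).
Ring C has only sp³ atoms, so it is not fully conjugated — not aromatic (piperidine).
Ring D has one sp³ carbon, so it is not fully conjugated — not aromatic (cycloheptatriene).
Rings E and F form a fused bicyclic system (with one N–H) with 9 sp² atoms and 10 π electrons from ring double bonds plus a heteroatom lone pair. 10 = 4(2)+2, so the system is aromatic and both rings count as aromatic (indole).
Ring G is fully conjugated (every ring atom contributes a p orbital); 2 ring double bonds (4 π electrons) plus a heteroatom lone pair (2) give 6 π electrons. 6 = 4(1)+2, so ring G is aromatic (pyrrole).
Aromatic: A, B, E, F, G. Total: 5.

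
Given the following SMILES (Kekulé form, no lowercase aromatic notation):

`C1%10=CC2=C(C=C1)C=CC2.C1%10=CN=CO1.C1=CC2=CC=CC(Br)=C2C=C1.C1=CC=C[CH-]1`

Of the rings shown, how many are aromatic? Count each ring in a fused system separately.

The SMILES encodes a six-membered carbon ring with three alternating C=C double bonds, fused to a five-membered carbon ring containing one C=C double bond and one sp³ carbon; a five-membered ring with an oxygen at position 1 and a nitrogen at position 3 (in a C=N bond), with two double bonds; two fused six-membered carbon rings, each with three alternating C=C double bonds; a five-membered all-carbon ring bearing a negative charge on one carbon, with two C=C double bonds.
The 6-membered ring is planar and fully conjugated; 3 ring double bonds give 6 π electrons. That satisfies 4n+2 with n=1, so it is aromatic (benzene ring).
The 5-membered ring has one sp³ carbon, so it is not fully conjugated — not aromatic (cyclopentene ring).
The 5-membered ring with one oxygen and one =N– is fully conjugated (every ring atom contributes a p orbital); 2 ring double bonds (4 π electrons) plus a heteroatom lone pair (2) give 6 π electrons. 6 = 4(1)+2, so it is aromatic (oxazole).
The fused 6/6-membered bicyclic is a single π system with 10 sp² atoms and 10 π electrons from ring double bonds. 10 = 4(2)+2, so the system is aromatic and both rings count as aromatic (naphthalene).
The second 5-membered ring is planar and fully conjugated; 2 ring double bonds (4 π electrons) plus the carbanion lone pair (2) give 6 π electrons. That satisfies 4n+2 with n=1, so it is aromatic (cyclopentadienyl anion).
5 of the 6 rings are aromatic. Total: 5.

5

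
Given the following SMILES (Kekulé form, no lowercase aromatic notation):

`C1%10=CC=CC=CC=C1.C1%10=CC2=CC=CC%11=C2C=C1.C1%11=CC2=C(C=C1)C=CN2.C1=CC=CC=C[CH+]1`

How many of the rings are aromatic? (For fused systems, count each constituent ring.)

The SMILES encodes an eight-membered carbon ring with four alternating C=C double bonds; two fused six-membered carbon rings, each with three alternating C=C double bonds; a six-membered carbon ring with three alternating C=C double bonds, fused to a five-membered ring containing one N–H nitrogen and two C=C double bonds; a seven-membered all-carbon ring bearing a positive charge on one carbon, with three C=C double bonds.
The 8-membered ring has only sp² ring atoms; a planar conformation would have a fully conjugated π system of 8 electrons. But 8 = 4(2), which is 4n not 4n+2, so it is not aromatic (cyclooctatetraene) — cyclooctatetraene distorts into a non-planar tub to avoid antiaromaticity.
The fused 6/6-membered bicyclic is a single π system with 10 sp² atoms and 10 π electrons from ring double bonds. 10 = 4(2)+2, so the system is aromatic and both rings count as aromatic (naphthalene).
The fused 6/5-membered bicyclic (with one N–H) is a single π system with 9 sp² atoms and 10 π electrons from ring double bonds plus a heteroatom lone pair. 10 = 4(2)+2, so the system is aromatic and both rings count as aromatic (indole).
The 7-membered ring is planar and fully conjugated; 3 ring double bonds (6 π electrons) plus the carbocation's empty p orbital (0, but keeps the ring conjugated) give 6 π electrons. That satisfies 4n+2 with n=1, so it is aromatic (tropylium cation).
5 of the 6 rings are aromatic. Total: 5.

5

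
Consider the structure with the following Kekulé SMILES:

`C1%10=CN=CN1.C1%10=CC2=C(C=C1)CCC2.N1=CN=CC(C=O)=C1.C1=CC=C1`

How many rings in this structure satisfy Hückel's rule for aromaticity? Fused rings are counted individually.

The SMILES encodes a five-membered ring with nitrogens at positions 1 and 3 (one bearing H, one in a C=N bond) and two double bonds; a six-membered carbon ring with three alternating C=C double bonds, fused to a saturated five-membered carbon ring; a six-membered ring with nitrogens at positions 1 and 3 and three alternating double bonds; a four-membered carbon ring with two alternating C=C double bonds.
The 5-membered ring with two nitrogens (one N–H, one =N–) is planar and fully conjugated; 2 ring double bonds (4 π electrons) plus a heteroatom lone pair (2) give 6 π electrons. Since 6 = 4n+2 (n=1), it is aromatic (imidazole).
The 6-membered ring is fully conjugated (every ring atom contributes a p orbital); 3 ring double bonds give 6 π electrons. 6 = 4(1)+2, so it is aromatic (benzene ring).
The 5-membered ring has three sp³ carbons, so it is not fully conjugated — not aromatic (cyclopentane ring).
The 6-membered ring with two nitrogens (1,3) is fully conjugated (every ring atom contributes a p orbital); 3 ring double bonds give 6 π electrons. That satisfies 4n+2 with n=1, so it is aromatic (pyrimidine).
The 4-membered ring has only sp² ring atoms; a planar conformation would have a fully conjugated π system of 4 electrons. But 4 = 4(1), which is 4n not 4n+2, so it is not aromatic (cyclobutadiene) — cyclobutadiene is antiaromatic and distorts to a rectangle.
3 of the 5 rings are aromatic. Total: 3.

3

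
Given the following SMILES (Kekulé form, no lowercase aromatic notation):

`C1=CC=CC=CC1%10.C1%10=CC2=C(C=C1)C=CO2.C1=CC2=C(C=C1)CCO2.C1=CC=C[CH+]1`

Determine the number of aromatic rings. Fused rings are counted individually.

3

The SMILES encodes a seven-membered carbon ring with three C=C double bonds and one sp³ carbon; a six-membered carbon ring with three alternating C=C double bonds, fused to a five-membered ring containing one oxygen and two C=C double bonds; a six-membered carbon ring with three alternating C=C double bonds, fused to a five-membered ring containing one oxygen and two sp³ carbons; a five-membered all-carbon ring bearing a positive charge on one carbon, with two C=C double bonds.
The 7-membered ring has one sp³ carbon, so it is not fully conjugated — not aromatic (cycloheptatriene).
The fused 6/5-membered bicyclic (with one oxygen) is a single π system with 9 sp² atoms and 10 π electrons from ring double bonds plus a heteroatom lone pair. 10 = 4(2)+2, so the system is aromatic and both rings count as aromatic (benzofuran).
The 6-membered ring has a continuous p-orbital overlap around the ring; 3 ring double bonds give 6 π electrons. 6 = 4(1)+2, so it is aromatic (benzene ring).
The 5-membered ring with one oxygen has two sp³ carbons, so it is not fully conjugated — not aromatic (oxolane ring).
The 5-membered ring has only sp² ring atoms; a planar conformation would have a fully conjugated π system of 4 electrons. But 4 = 4(1), which is 4n not 4n+2, so it is not aromatic (cyclopentadienyl cation).
3 of the 6 rings are aromatic. Total: 3.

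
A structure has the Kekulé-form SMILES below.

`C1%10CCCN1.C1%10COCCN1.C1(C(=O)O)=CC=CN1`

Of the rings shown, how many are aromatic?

The SMILES encodes a five-membered saturated ring of four carbons and one N–H nitrogen; a six-membered saturated ring with an oxygen and an N–H nitrogen at positions 1 and 4; a five-membered ring of four carbons and one nitrogen bearing a hydrogen, with two C=C double bonds.
The 5-membered ring with one N–H has only sp³ atoms, so it is not fully conjugated — not aromatic (pyrrolidine).
The 6-membered ring with one oxygen and one N–H (1,4) has only sp³ atoms, so it is not fully conjugated — not aromatic (morpholine).
The second 5-membered ring with one N–H has a continuous p-orbital overlap around the ring; 2 ring double bonds (4 π electrons) plus a heteroatom lone pair (2) give 6 π electrons. That satisfies 4n+2 with n=1, so it is aromatic (pyrrole).
1 of the 3 rings is aromatic. Total: 1.

1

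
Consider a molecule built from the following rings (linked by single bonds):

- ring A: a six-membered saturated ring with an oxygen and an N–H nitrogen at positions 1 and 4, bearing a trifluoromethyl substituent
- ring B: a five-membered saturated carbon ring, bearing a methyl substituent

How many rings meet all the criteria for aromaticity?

0

Ring A has only sp³ atoms, so it is not fully conjugated — not aromatic (morpholine).
Ring B has only sp³ atoms, so it is not fully conjugated — not aromatic (cyclopentane).
No ring is aromatic. Total: 0.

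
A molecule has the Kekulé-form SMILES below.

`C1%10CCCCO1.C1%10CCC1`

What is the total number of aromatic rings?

The SMILES encodes a six-membered saturated ring of five carbons and one oxygen; a four-membered saturated carbon ring.
The 6-membered ring with one oxygen has only sp³ atoms, so it is not fully conjugated — not aromatic (tetrahydropyran).
The 4-membered ring has only sp³ atoms, so it is not fully conjugated — not aromatic (cyclobutane).
None of the rings are aromatic. Total: 0.

0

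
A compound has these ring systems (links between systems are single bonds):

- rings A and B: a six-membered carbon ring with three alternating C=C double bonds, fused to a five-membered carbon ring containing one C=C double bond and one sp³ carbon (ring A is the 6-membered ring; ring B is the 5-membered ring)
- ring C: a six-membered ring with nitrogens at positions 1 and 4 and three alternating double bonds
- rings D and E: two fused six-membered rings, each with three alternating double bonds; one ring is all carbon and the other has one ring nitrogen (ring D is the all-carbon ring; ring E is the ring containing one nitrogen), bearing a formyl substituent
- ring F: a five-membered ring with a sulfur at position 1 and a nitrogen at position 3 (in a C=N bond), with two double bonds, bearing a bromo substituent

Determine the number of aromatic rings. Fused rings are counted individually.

Ring A is planar and fully conjugated; 3 ring double bonds give 6 π electrons. Since 6 = 4n+2 (n=1), ring A is aromatic (benzene ring).
Ring B has one sp³ carbon, so it is not fully conjugated — not aromatic (cyclopentene ring).
Ring C is planar and fully conjugated; 3 ring double bonds give 6 π electrons. Since 6 = 4n+2 (n=1), ring C is aromatic (pyrazine).
Rings D and E form a fused bicyclic system (with one nitrogen) with 10 sp² atoms and 10 π electrons from ring double bonds. 10 = 4(2)+2, so the system is aromatic and both rings count as aromatic (quinoline).
Ring F is fully conjugated (every ring atom contributes a p orbital); 2 ring double bonds (4 π electrons) plus a heteroatom lone pair (2) give 6 π electrons. 6 = 4(1)+2, so ring F is aromatic (thiazole).
Aromatic: A, C, D, E, F. Total: 5.

5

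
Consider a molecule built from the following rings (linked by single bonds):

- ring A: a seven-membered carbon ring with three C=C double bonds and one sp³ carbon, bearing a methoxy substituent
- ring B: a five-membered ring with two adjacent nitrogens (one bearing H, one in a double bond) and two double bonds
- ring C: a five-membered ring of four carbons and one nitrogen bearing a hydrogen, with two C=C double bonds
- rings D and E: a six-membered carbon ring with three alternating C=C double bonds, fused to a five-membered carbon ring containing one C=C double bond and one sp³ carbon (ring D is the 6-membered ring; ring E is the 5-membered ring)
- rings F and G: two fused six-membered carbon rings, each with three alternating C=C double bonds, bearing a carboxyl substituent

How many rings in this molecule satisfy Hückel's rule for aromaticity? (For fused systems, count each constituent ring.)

5

Ring A has one sp³ carbon, so it is not fully conjugated — not aromatic (cycloheptatriene).
Ring B is fully conjugated (every ring atom contributes a p orbital); 2 ring double bonds (4 π electrons) plus a heteroatom lone pair (2) give 6 π electrons. That satisfies 4n+2 with n=1, so ring B is aromatic (pyrazole).
Ring C has a continuous p-orbital overlap around the ring; 2 ring double bonds (4 π electrons) plus a heteroatom lone pair (2) give 6 π electrons. That satisfies 4n+2 with n=1, so ring C is aromatic (pyrrole).
Ring D is planar and fully conjugated; 3 ring double bonds give 6 π electrons. That satisfies 4n+2 with n=1, so ring D is aromatic (benzene ring).
Ring E has one sp³ carbon, so it is not fully conjugated — not aromatic (cyclopentene ring).
Rings F and G form a fused bicyclic system with 10 sp² atoms and 10 π electrons from ring double bonds. 10 = 4(2)+2, so the system is aromatic and both rings count as aromatic (naphthalene).
Aromatic: B, C, D, F, G. Total: 5.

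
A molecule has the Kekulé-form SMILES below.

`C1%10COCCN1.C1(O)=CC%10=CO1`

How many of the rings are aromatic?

The SMILES encodes a six-membered saturated ring with an oxygen and an N–H nitrogen at positions 1 and 4; a five-membered ring of four carbons and one oxygen, with two C=C double bonds.
The 6-membered ring with one oxygen and one N–H (1,4) has only sp³ atoms, so it is not fully conjugated — not aromatic (morpholine).
The 5-membered ring with one oxygen has a continuous p-orbital overlap around the ring; 2 ring double bonds (4 π electrons) plus a heteroatom lone pair (2) give 6 π electrons. Since 6 = 4n+2 (n=1), it is aromatic (furan).
1 of the 2 rings is aromatic. Total: 1.

1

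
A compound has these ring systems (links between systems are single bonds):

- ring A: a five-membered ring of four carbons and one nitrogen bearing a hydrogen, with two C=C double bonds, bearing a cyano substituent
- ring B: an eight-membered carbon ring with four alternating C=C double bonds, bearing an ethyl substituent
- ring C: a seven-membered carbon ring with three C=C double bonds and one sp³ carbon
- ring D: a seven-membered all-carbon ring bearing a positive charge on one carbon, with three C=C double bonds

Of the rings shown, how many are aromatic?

Ring A is planar and fully conjugated; 2 ring double bonds (4 π electrons) plus a heteroatom lone pair (2) give 6 π electrons. 6 = 4(1)+2, so ring A is aromatic (pyrrole).
Ring B has only sp² ring atoms; a planar conformation would have a fully conjugated π system of 8 electrons. But 8 = 4(2), which is 4n not 4n+2, so ring B is not aromatic (cyclooctatetraene) — cyclooctatetraene distorts into a non-planar tub to avoid antiaromaticity.
Ring C has one sp³ carbon, so it is not fully conjugated — not aromatic (cycloheptatriene).
Ring D is planar and fully conjugated; 3 ring double bonds (6 π electrons) plus the carbocation's empty p orbital (0, but keeps the ring conjugated) give 6 π electrons. 6 = 4(1)+2, so ring D is aromatic (tropylium cation).
Aromatic: A, D. Total: 2.

2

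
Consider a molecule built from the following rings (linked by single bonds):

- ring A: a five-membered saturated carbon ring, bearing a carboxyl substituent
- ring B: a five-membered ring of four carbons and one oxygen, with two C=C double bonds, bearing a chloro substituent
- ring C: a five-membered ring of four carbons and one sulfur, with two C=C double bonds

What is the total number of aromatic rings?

Ring A has only sp³ atoms, so it is not fully conjugated — not aromatic (cyclopentane).
Ring B is fully conjugated (every ring atom contributes a p orbital); 2 ring double bonds (4 π electrons) plus a heteroatom lone pair (2) give 6 π electrons. Since 6 = 4n+2 (n=1), ring B is aromatic (furan).
Ring C is planar and fully conjugated; 2 ring double bonds (4 π electrons) plus a heteroatom lone pair (2) give 6 π electrons. 6 = 4(1)+2, so ring C is aromatic (thiophene).
Aromatic: B, C. Total: 2.

2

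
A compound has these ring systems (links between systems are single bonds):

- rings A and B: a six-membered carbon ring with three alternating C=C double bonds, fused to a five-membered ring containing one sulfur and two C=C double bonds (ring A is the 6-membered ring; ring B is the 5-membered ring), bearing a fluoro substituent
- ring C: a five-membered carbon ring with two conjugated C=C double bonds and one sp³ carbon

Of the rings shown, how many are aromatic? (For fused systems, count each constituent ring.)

Rings A and B form a fused bicyclic system (with one sulfur) with 9 sp² atoms and 10 π electrons from ring double bonds plus a heteroatom lone pair. 10 = 4(2)+2, so the system is aromatic and both rings count as aromatic (benzothiophene).
Ring C has one sp³ carbon, so it is not fully conjugated — not aromatic (cyclopentadiene).
Aromatic: A, B. Total: 2.

2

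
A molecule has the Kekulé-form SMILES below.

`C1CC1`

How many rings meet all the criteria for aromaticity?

0

The SMILES encodes a three-membered saturated carbon ring.
The 3-membered ring has only sp³ atoms, so it is not fully conjugated — not aromatic (cyclopropane).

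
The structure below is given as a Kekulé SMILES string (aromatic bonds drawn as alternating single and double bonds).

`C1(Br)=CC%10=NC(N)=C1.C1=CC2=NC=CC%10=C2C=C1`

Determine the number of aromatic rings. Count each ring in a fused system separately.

The SMILES encodes a six-membered ring of five carbons and one nitrogen with three alternating double bonds; two fused six-membered rings, each with three alternating double bonds; one ring is all carbon and the other has one ring nitrogen.
The 6-membered ring with one nitrogen has a continuous p-orbital overlap around the ring; 3 ring double bonds give 6 π electrons. That satisfies 4n+2 with n=1, so it is aromatic (pyridine).
The fused 6/6-membered bicyclic (with one nitrogen) is a single π system with 10 sp² atoms and 10 π electrons from ring double bonds. 10 = 4(2)+2, so the system is aromatic and both rings count as aromatic (quinoline).
3 of the 3 rings are aromatic. Total: 3.

3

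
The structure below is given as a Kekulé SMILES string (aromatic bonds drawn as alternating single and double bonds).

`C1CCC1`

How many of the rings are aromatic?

0

The SMILES encodes a four-membered saturated carbon ring.
The 4-membered ring has only sp³ atoms, so it is not fully conjugated — not aromatic (cyclobutane).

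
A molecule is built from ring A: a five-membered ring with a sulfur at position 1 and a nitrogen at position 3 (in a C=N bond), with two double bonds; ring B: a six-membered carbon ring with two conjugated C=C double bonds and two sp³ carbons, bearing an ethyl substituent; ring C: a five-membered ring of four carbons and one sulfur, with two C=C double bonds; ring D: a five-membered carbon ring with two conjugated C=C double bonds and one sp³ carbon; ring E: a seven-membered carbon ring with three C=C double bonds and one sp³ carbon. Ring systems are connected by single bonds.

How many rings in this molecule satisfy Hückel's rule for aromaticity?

Ring A has a continuous p-orbital overlap around the ring; 2 ring double bonds (4 π electrons) plus a heteroatom lone pair (2) give 6 π electrons. Since 6 = 4n+2 (n=1), ring A is aromatic (thiazole).
Ring B has two sp³ carbons, so it is not fully conjugated — not aromatic (1,3-cyclohexadiene).
Ring C has a continuous p-orbital overlap around the ring; 2 ring double bonds (4 π electrons) plus a heteroatom lone pair (2) give 6 π electrons. That satisfies 4n+2 with n=1, so ring C is aromatic (thiophene).
Ring D has one sp³ carbon, so it is not fully conjugated — not aromatic (cyclopentadiene).
Ring E has one sp³ carbon, so it is not fully conjugated — not aromatic (cycloheptatriene).
Aromatic: A, C. Total: 2.

2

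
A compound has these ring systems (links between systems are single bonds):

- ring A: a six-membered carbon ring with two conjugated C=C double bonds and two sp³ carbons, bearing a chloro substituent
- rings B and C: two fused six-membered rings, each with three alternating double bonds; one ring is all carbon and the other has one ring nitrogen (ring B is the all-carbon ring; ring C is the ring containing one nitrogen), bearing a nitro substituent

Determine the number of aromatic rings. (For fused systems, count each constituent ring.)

2

Ring A has two sp³ carbons, so it is not fully conjugated — not aromatic (1,3-cyclohexadiene).
Rings B and C form a fused bicyclic system (with one nitrogen) with 10 sp² atoms and 10 π electrons from ring double bonds. 10 = 4(2)+2, so the system is aromatic and both rings count as aromatic (quinoline).
Aromatic: B, C. Total: 2.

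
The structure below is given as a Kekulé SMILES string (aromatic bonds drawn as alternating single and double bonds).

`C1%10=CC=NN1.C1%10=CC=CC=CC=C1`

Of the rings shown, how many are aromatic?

1

The SMILES encodes a five-membered ring with two adjacent nitrogens (one bearing H, one in a double bond) and two double bonds; an eight-membered carbon ring with four alternating C=C double bonds.
The 5-membered ring with two adjacent nitrogens (one N–H, one =N–) is fully conjugated (every ring atom contributes a p orbital); 2 ring double bonds (4 π electrons) plus a heteroatom lone pair (2) give 6 π electrons. That satisfies 4n+2 with n=1, so it is aromatic (pyrazole).
The 8-membered ring has only sp² ring atoms; a planar conformation would have a fully conjugated π system of 8 electrons. But 8 = 4(2), which is 4n not 4n+2, so it is not aromatic (cyclooctatetraene) — cyclooctatetraene distorts into a non-planar tub to avoid antiaromaticity.
1 of the 2 rings is aromatic. Total: 1.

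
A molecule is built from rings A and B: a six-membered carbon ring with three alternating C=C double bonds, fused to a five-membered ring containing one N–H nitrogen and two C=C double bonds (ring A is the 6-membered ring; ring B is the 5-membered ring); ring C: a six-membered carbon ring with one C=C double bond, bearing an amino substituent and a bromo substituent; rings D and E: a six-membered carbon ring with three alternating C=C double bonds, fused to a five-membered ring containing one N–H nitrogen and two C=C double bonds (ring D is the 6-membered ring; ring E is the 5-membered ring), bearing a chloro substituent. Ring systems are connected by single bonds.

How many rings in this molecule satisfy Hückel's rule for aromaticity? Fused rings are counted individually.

Rings A and B form a fused bicyclic system (with one N–H) with 9 sp² atoms and 10 π electrons from ring double bonds plus a heteroatom lone pair. 10 = 4(2)+2, so the system is aromatic and both rings count as aromatic (indole).
Ring C has four sp³ carbons, so it is not fully conjugated — not aromatic (cyclohexene).
Rings D and E form a fused bicyclic system (with one N–H) with 9 sp² atoms and 10 π electrons from ring double bonds plus a heteroatom lone pair. 10 = 4(2)+2, so the system is aromatic and both rings count as aromatic (indole).
Aromatic: A, B, D, E. Total: 4.

4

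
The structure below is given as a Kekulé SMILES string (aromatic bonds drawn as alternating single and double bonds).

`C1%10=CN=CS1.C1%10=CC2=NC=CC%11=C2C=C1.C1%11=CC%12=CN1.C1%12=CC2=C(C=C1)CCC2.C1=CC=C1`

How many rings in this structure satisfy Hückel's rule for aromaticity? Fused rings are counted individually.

The SMILES encodes a five-membered ring with a sulfur at position 1 and a nitrogen at position 3 (in a C=N bond), with two double bonds; two fused six-membered rings, each with three alternating double bonds; one ring is all carbon and the other has one ring nitrogen; a five-membered ring of four carbons and one nitrogen bearing a hydrogen, with two C=C double bonds; a six-membered carbon ring with three alternating C=C double bonds, fused to a saturated five-membered carbon ring; a four-membered carbon ring with two alternating C=C double bonds.
The 5-membered ring with one sulfur and one =N– has a continuous p-orbital overlap around the ring; 2 ring double bonds (4 π electrons) plus a heteroatom lone pair (2) give 6 π electrons. Since 6 = 4n+2 (n=1), it is aromatic (thiazole).
The fused 6/6-membered bicyclic (with one nitrogen) is a single π system with 10 sp² atoms and 10 π electrons from ring double bonds. 10 = 4(2)+2, so the system is aromatic and both rings count as aromatic (quinoline).
The 5-membered ring with one N–H is fully conjugated (every ring atom contributes a p orbital); 2 ring double bonds (4 π electrons) plus a heteroatom lone pair (2) give 6 π electrons. That satisfies 4n+2 with n=1, so it is aromatic (pyrrole).
The 6-membered ring has a continuous p-orbital overlap around the ring; 3 ring double bonds give 6 π electrons. Since 6 = 4n+2 (n=1), it is aromatic (benzene ring).
The 5-membered ring has three sp³ carbons, so it is not fully conjugated — not aromatic (cyclopentane ring).
The 4-membered ring has only sp² ring atoms; a planar conformation would have a fully conjugated π system of 4 electrons. But 4 = 4(1), which is 4n not 4n+2, so it is not aromatic (cyclobutadiene) — cyclobutadiene is antiaromatic and distorts to a rectangle.
5 of the 7 rings are aromatic. Total: 5.

5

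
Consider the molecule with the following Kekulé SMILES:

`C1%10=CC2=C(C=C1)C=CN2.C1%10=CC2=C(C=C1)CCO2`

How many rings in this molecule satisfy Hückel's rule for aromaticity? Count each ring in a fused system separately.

3

The SMILES encodes a six-membered carbon ring with three alternating C=C double bonds, fused to a five-membered ring containing one N–H nitrogen and two C=C double bonds; a six-membered carbon ring with three alternating C=C double bonds, fused to a five-membered ring containing one oxygen and two sp³ carbons.
The fused 6/5-membered bicyclic (with one N–H) is a single π system with 9 sp² atoms and 10 π electrons from ring double bonds plus a heteroatom lone pair. 10 = 4(2)+2, so the system is aromatic and both rings count as aromatic (indole).
The 6-membered ring is fully conjugated (every ring atom contributes a p orbital); 3 ring double bonds give 6 π electrons. That satisfies 4n+2 with n=1, so it is aromatic (benzene ring).
The 5-membered ring with one oxygen has two sp³ carbons, so it is not fully conjugated — not aromatic (oxolane ring).
3 of the 4 rings are aromatic. Total: 3.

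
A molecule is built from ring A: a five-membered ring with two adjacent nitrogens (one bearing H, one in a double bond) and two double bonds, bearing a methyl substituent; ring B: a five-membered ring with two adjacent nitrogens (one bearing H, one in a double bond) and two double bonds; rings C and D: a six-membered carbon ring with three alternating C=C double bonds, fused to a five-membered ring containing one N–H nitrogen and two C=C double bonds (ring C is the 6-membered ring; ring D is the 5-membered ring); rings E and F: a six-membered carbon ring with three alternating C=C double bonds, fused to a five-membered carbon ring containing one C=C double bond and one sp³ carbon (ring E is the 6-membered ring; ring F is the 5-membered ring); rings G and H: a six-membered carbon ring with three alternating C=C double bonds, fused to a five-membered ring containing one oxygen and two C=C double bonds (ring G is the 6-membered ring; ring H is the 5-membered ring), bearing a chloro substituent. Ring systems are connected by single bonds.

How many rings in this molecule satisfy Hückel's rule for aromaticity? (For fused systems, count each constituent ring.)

Ring A is fully conjugated (every ring atom contributes a p orbital); 2 ring double bonds (4 π electrons) plus a heteroatom lone pair (2) give 6 π electrons. 6 = 4(1)+2, so ring A is aromatic (pyrazole).
Ring B is fully conjugated (every ring atom contributes a p orbital); 2 ring double bonds (4 π electrons) plus a heteroatom lone pair (2) give 6 π electrons. That satisfies 4n+2 with n=1, so ring B is aromatic (pyrazole).
Rings C and D form a fused bicyclic system (with one N–H) with 9 sp² atoms and 10 π electrons from ring double bonds plus a heteroatom lone pair. 10 = 4(2)+2, so the system is aromatic and both rings count as aromatic (indole).
Ring E has a continuous p-orbital overlap around the ring; 3 ring double bonds give 6 π electrons. Since 6 = 4n+2 (n=1), ring E is aromatic (benzene ring).
Ring F has one sp³ carbon, so it is not fully conjugated — not aromatic (cyclopentene ring).
Rings G and H form a fused bicyclic system (with one oxygen) with 9 sp² atoms and 10 π electrons from ring double bonds plus a heteroatom lone pair. 10 = 4(2)+2, so the system is aromatic and both rings count as aromatic (benzofuran).
Aromatic: A, B, C, D, E, G, H. Total: 7.

7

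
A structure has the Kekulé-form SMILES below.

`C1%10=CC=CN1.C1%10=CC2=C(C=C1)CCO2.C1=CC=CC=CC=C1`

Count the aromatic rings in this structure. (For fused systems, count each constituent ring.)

2

The SMILES encodes a five-membered ring of four carbons and one nitrogen bearing a hydrogen, with two C=C double bonds; a six-membered carbon ring with three alternating C=C double bonds, fused to a five-membered ring containing one oxygen and two sp³ carbons; an eight-membered carbon ring with four alternating C=C double bonds.
The 5-membered ring with one N–H is fully conjugated (every ring atom contributes a p orbital); 2 ring double bonds (4 π electrons) plus a heteroatom lone pair (2) give 6 π electrons. That satisfies 4n+2 with n=1, so it is aromatic (pyrrole).
The 6-membered ring is planar and fully conjugated; 3 ring double bonds give 6 π electrons. That satisfies 4n+2 with n=1, so it is aromatic (benzene ring).
The 5-membered ring with one oxygen has two sp³ carbons, so it is not fully conjugated — not aromatic (oxolane ring).
The 8-membered ring has only sp² ring atoms; a planar conformation would have a fully conjugated π system of 8 electrons. But 8 = 4(2), which is 4n not 4n+2, so it is not aromatic (cyclooctatetraene) — cyclooctatetraene distorts into a non-planar tub to avoid antiaromaticity.
2 of the 4 rings are aromatic. Total: 2.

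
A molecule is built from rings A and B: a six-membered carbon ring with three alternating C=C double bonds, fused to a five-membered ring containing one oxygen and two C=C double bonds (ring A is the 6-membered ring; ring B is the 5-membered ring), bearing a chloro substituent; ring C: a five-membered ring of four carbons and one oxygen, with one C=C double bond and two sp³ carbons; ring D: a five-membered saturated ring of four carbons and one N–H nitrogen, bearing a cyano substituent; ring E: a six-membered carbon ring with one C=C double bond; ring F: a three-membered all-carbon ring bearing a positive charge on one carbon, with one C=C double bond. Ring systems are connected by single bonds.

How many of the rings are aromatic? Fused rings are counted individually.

Rings A and B form a fused bicyclic system (with one oxygen) with 9 sp² atoms and 10 π electrons from ring double bonds plus a heteroatom lone pair. 10 = 4(2)+2, so the system is aromatic and both rings count as aromatic (benzofuran).
Ring C has two sp³ carbons, so it is not fully conjugated — not aromatic (2,3-dihydrofuran).
Ring D has only sp³ atoms, so it is not fully conjugated — not aromatic (pyrrolidine).
Ring E has four sp³ carbons, so it is not fully conjugated — not aromatic (cyclohexene).
Ring F is planar and fully conjugated; 1 ring double bond (2 π electrons) plus the carbocation's empty p orbital (0, but keeps the ring conjugated) give 2 π electrons. Since 2 = 4n+2 (n=0), ring F is aromatic (cyclopropenyl cation).
Aromatic: A, B, F. Total: 3.

3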